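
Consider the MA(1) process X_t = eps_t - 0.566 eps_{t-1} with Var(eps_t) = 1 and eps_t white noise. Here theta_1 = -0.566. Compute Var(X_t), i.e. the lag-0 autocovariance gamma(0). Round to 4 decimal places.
\gamma(0) = 1.3204

For an MA(q) process X_t = eps_t + sum_i theta_i eps_{t-i} with
Var(eps_t) = sigma^2, the variance is
  gamma(0) = sigma^2 * (1 + sum_i theta_i^2).
  sum_i theta_i^2 = (-0.566)^2 = 0.320356.
  gamma(0) = 1 * (1 + 0.320356) = 1 * 1.320356 = 1.320356, which rounds to 1.3204.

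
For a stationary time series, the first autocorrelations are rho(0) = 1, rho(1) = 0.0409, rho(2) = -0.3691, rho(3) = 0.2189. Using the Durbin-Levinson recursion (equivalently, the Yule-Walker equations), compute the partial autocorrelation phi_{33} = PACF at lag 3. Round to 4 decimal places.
\phi_{33} = 0.2961

The PACF at lag k is phi_{kk}, the last component of the solution
to the Yule-Walker system G_k phi = r_k where
  (G_k)_{ij} = rho(|i - j|), (r_k)_i = rho(i), i,j = 1..k.
Equivalently, Durbin-Levinson gives phi_{kk} iteratively:
  phi_{11} = rho(1)
  phi_{kk} = [rho(k) - sum_{j=1..k-1} phi_{k-1,j} rho(k-j)]
            / [1 - sum_{j=1..k-1} phi_{k-1,j} rho(j)],
  phi_{k,j} = phi_{k-1,j} - phi_{kk} phi_{k-1,k-j},  j = 1..k-1.
Step k = 1:
  phi_11 = rho(1) = 0.0409.
Step k = 2:
  phi_22 = [rho(2) - phi_11 rho(1)] / [1 - phi_11 rho(1)] = [-0.3691 - (0.0409)(0.0409)] / [1 - (0.0409)(0.0409)]
         = -0.37077281 / 0.99832719 = -0.371394.
  Update: phi_21 = phi_11 - phi_22 phi_11 = 0.0409 - (-0.371394)(0.0409) = 0.05609.
Step k = 3:
  phi_33 = [rho(3) - phi_21 rho(2) - phi_22 rho(1)] / [1 - phi_21 rho(1) - phi_22 rho(2)]
    numerator   = 0.2189 - (0.05609)(-0.3691) - (-0.371394)(0.0409) = 0.25479284
    denominator = 1 - (0.05609)(0.0409) - (-0.371394)(-0.3691) = 0.86062436
  phi_33 = 0.25479284 / 0.86062436 = 0.2961.
Therefore phi_{33} = 0.2961.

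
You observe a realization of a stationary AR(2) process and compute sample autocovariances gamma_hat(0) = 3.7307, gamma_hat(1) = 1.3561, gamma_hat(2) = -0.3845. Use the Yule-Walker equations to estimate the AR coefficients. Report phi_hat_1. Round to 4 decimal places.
\hat\phi_{1} = 0.4620

The Yule-Walker equations for an AR(p) process read, in matrix form,
  Gamma_p phi = r_p,   with   (Gamma_p)_{ij} = gamma(|i - j|),
                       (r_p)_i = gamma(i),   i,j = 1..p.
Substitute the sample gammas (Toeplitz matrix and right-hand side of size 2):
  Gamma_p = [[3.7307, 1.3561], [1.3561, 3.7307]]
  r_p     = [1.3561, -0.3845]
Written out:
  3.7307 phi_1 + 1.3561 phi_2 = 1.3561
  1.3561 phi_1 + 3.7307 phi_2 = -0.3845
Solve by Cramer's rule:
  det = gamma(0)^2 - gamma(1)^2 = (3.7307)^2 - (1.3561)^2 = 13.91812249 - 1.83900721 = 12.07911528
  phi_hat_1 = [gamma(1) gamma(0) - gamma(1) gamma(2)] / det = [(1.3561)(3.7307) - (1.3561)(-0.3845)] / 12.07911528 = 5.58062272 / 12.07911528 = 0.462
  phi_hat_2 = [gamma(0) gamma(2) - gamma(1)^2] / det = [(3.7307)(-0.3845) - (1.3561)^2] / 12.07911528 = -3.27346136 / 12.07911528 = -0.271
So phi_hat = [0.4620, -0.2710].
Therefore phi_hat_1 = 0.4620.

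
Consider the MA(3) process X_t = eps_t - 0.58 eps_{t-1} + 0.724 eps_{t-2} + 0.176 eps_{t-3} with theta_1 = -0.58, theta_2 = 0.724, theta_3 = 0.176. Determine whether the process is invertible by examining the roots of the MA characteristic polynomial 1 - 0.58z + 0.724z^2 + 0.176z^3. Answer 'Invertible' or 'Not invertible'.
\text{Invertible}

The MA(q) characteristic polynomial is P(z) = 1 - 0.58z + 0.724z^2 + 0.176z^3.
Invertibility requires all roots to lie outside the unit circle, i.e. |z| > 1 for every root.
Degree 3: look for a simple real root z0 first, then factor out (1 - z/z0) and solve the remaining quadratic.
Testing z0 = -5: P(-5) = 1 + (-0.58)(-5) + (0.724)(-5)^2 + (0.176)(-5)^3
  = 1 + (2.9) + (18.1) + (-22) = 0.  So z_0 = -5 is a root, |z_0| = 5.
Divide out the factor (1 + 0.2 z) = (1 - z/z0) (since 1/z0 = -0.2):
  P(z) = (1 + 0.2 z)(1 + (-0.78) z + (0.88) z^2)
  [check: z-coef -0.78 - (-0.2) = -0.58; z^2-coef 0.88 - (-0.2)(-0.78) = 0.724; z^3-coef -(-0.2)(0.88) = 0.176.]
Remaining roots from the quadratic factor 1 + (-0.78) z + (0.88) z^2:
  Set 1 + (-0.78) z + (0.88) z^2 = 0, i.e. a z^2 + b z + c = 0 with a = 0.88, b = -0.78, c = 1.
  Discriminant D = b^2 - 4ac = (-0.78)^2 - 4*(0.88)*1 = 0.6084 - (3.52) = -2.9116.
  D < 0, so the roots are the complex-conjugate pair z = (-b +/- i sqrt(-D)) / (2a) = 0.4432 +/- 0.9695i.
  For a conjugate pair |z|^2 = z * conj(z) = (product of roots) = c/a = 1/(0.88) = 1.136364, so |z| = sqrt(1.136364) = 1.066 for both roots.
Moduli of all roots: 5.0000, 1.0660, 1.0660.
All moduli strictly greater than 1? Yes.
Verdict: Invertible.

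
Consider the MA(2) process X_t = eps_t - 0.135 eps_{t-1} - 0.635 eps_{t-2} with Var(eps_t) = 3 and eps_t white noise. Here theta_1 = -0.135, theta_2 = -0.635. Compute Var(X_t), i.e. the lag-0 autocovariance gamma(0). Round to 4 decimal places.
\gamma(0) = 4.2644

For an MA(q) process X_t = eps_t + sum_i theta_i eps_{t-i} with
Var(eps_t) = sigma^2, the variance is
  gamma(0) = sigma^2 * (1 + sum_i theta_i^2).
  sum_i theta_i^2 = (-0.135)^2 + (-0.635)^2 = 0.018225 + 0.403225 = 0.42145.
  gamma(0) = 3 * (1 + 0.42145) = 3 * 1.42145 = 4.26435, which rounds to 4.2644.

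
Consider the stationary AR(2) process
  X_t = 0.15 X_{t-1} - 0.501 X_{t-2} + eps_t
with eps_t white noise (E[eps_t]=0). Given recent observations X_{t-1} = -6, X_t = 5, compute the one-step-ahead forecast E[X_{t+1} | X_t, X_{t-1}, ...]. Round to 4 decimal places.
E[X_{t+1} \mid \mathcal F_t] = 3.7560

For an AR(p) model X_t = c + sum_i phi_i X_{t-i} + eps_t, the
one-step-ahead conditional mean is
  E[X_{t+1} | X_t, ...] = c + sum_i phi_i X_{t+1-i}.
Substitute known values:
  E[X_{t+1} | ...] = (0.15) * (5) + (-0.501) * (-6)
                   = 3.7560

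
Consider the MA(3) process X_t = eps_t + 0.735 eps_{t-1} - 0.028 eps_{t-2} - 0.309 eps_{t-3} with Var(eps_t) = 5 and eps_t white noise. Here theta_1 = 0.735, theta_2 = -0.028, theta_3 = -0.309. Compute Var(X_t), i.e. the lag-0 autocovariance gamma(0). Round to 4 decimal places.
\gamma(0) = 8.1825

For an MA(q) process X_t = eps_t + sum_i theta_i eps_{t-i} with
Var(eps_t) = sigma^2, the variance is
  gamma(0) = sigma^2 * (1 + sum_i theta_i^2).
  sum_i theta_i^2 = (0.735)^2 + (-0.028)^2 + (-0.309)^2 = 0.540225 + 0.000784 + 0.095481 = 0.63649.
  gamma(0) = 5 * (1 + 0.63649) = 5 * 1.63649 = 8.18245, which rounds to 8.1825.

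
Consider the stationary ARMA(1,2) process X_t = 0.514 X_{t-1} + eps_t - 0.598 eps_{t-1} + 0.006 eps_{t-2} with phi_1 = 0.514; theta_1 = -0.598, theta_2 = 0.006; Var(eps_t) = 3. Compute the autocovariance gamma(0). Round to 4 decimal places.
\gamma(0) = 3.0268

Multiply the model equation by X_{t-k} and take expectations. With theta_0 = psi_0 = 1 and psi_j the MA(infinity) weights, this gives
  gamma(k) - sum_i phi_i gamma(k-i) = c_k,
  c_k = sigma^2 * sum_{j=k..q} theta_j psi_{j-k}   (c_k = 0 for k > q),
using gamma(-m) = gamma(m).
psi-weights needed (psi_j = theta_j + sum_i phi_i psi_{j-i}):
  psi_1 = theta_1 + phi_1 = -0.598 + (0.514) = -0.084
  psi_2 = theta_2 + phi_1 psi_1 = 0.006 + (0.514)(-0.084) = -0.037176
Right-hand sides:
  c_0 = sigma^2 (1 + theta_1 psi_1 + theta_2 psi_2) = 3 * (1 + (-0.598)(-0.084) + (0.006)(-0.037176)) = 3 * 1.050009 = 3.150027
  c_1 = sigma^2 (theta_1 + theta_2 psi_1) = 3 * (-0.598 + (0.006)(-0.084)) = -1.795512
  c_2 = sigma^2 theta_2 = 3 * (0.006) = 0.018
Equations for k = 0 and k = 1 (AR order 1):
  gamma(0) = phi_1 gamma(1) + c_0
  gamma(1) = phi_1 gamma(0) + c_1
Substituting the second into the first: gamma(0) (1 - phi_1^2) = c_0 + phi_1 c_1, so
  gamma(0) = (c_0 + phi_1 c_1) / (1 - phi_1^2) = (3.150027 + (0.514)(-1.795512)) / (1 - (0.514)^2) = 2.227134 / 0.735804 = 3.026803.
Therefore gamma(0) = 3.0268 (to 4 decimal places).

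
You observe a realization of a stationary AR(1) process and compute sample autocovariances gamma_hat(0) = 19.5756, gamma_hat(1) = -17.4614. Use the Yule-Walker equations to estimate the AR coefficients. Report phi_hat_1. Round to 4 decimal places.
\hat\phi_{1} = -0.8920

The Yule-Walker equations for an AR(p) process read, in matrix form,
  Gamma_p phi = r_p,   with   (Gamma_p)_{ij} = gamma(|i - j|),
                       (r_p)_i = gamma(i),   i,j = 1..p.
Substitute the sample gammas (Toeplitz matrix and right-hand side of size 1):
  Gamma_p = [[19.5756]]
  r_p     = [-17.4614]
With p = 1 this is the single equation gamma(0) phi_1 = gamma(1):
  phi_hat_1 = gamma(1) / gamma(0) = -17.4614 / 19.5756 = -0.8920.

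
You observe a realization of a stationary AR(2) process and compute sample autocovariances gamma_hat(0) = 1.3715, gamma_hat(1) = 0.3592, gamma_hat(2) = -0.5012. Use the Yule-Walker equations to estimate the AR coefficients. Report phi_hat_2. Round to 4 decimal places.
\hat\phi_{2} = -0.4660

The Yule-Walker equations for an AR(p) process read, in matrix form,
  Gamma_p phi = r_p,   with   (Gamma_p)_{ij} = gamma(|i - j|),
                       (r_p)_i = gamma(i),   i,j = 1..p.
Substitute the sample gammas (Toeplitz matrix and right-hand side of size 2):
  Gamma_p = [[1.3715, 0.3592], [0.3592, 1.3715]]
  r_p     = [0.3592, -0.5012]
Written out:
  1.3715 phi_1 + 0.3592 phi_2 = 0.3592
  0.3592 phi_1 + 1.3715 phi_2 = -0.5012
Solve by Cramer's rule:
  det = gamma(0)^2 - gamma(1)^2 = (1.3715)^2 - (0.3592)^2 = 1.88101225 - 0.12902464 = 1.75198761
  phi_hat_1 = [gamma(1) gamma(0) - gamma(1) gamma(2)] / det = [(0.3592)(1.3715) - (0.3592)(-0.5012)] / 1.75198761 = 0.67267384 / 1.75198761 = 0.3839
  phi_hat_2 = [gamma(0) gamma(2) - gamma(1)^2] / det = [(1.3715)(-0.5012) - (0.3592)^2] / 1.75198761 = -0.81642044 / 1.75198761 = -0.466
So phi_hat = [0.3839, -0.4660].
Therefore phi_hat_2 = -0.4660.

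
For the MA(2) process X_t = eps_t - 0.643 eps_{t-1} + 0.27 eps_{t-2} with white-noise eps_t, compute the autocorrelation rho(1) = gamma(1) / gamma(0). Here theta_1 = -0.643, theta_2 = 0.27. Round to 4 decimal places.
\rho(1) = -0.5494

For an MA(q) process with theta_0 = 1, the autocovariance is
  gamma(k) = sigma^2 * sum_{i=0..q-k} theta_i * theta_{i+k},
and rho(k) = gamma(k) / gamma(0). Sigma^2 cancels.
  numerator   = (1)*(-0.643) + (-0.643)*(0.27) = -0.81661.
  denominator = (1)^2 + (-0.643)^2 + (0.27)^2 = 1.486349.
  rho(1) = -0.81661 / 1.486349 = -0.5494.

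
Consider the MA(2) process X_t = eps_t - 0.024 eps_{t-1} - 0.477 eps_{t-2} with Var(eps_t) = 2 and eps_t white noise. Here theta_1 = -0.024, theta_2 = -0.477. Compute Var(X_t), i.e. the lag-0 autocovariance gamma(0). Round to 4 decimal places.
\gamma(0) = 2.4562

For an MA(q) process X_t = eps_t + sum_i theta_i eps_{t-i} with
Var(eps_t) = sigma^2, the variance is
  gamma(0) = sigma^2 * (1 + sum_i theta_i^2).
  sum_i theta_i^2 = (-0.024)^2 + (-0.477)^2 = 0.000576 + 0.227529 = 0.228105.
  gamma(0) = 2 * (1 + 0.228105) = 2 * 1.228105 = 2.45621, which rounds to 2.4562.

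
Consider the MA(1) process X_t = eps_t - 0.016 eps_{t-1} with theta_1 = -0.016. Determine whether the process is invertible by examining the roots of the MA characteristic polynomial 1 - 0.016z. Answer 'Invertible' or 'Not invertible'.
\text{Invertible}

The MA(q) characteristic polynomial is P(z) = 1 - 0.016z.
Invertibility requires all roots to lie outside the unit circle, i.e. |z| > 1 for every root.
This is linear in z: 1 + (-0.016) z = 0  =>  z = -1/(-0.016) = 62.5,  |z| = 62.5.
Moduli of all roots: 62.5000.
All moduli strictly greater than 1? Yes.
Verdict: Invertible.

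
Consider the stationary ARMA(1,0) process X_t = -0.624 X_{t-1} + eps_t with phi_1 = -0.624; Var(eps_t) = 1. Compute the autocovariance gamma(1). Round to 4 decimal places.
\gamma(1) = -1.0219

Multiply the model equation by X_{t-k} and take expectations. With theta_0 = psi_0 = 1 and psi_j the MA(infinity) weights, this gives
  gamma(k) - sum_i phi_i gamma(k-i) = c_k,
  c_k = sigma^2 * sum_{j=k..q} theta_j psi_{j-k}   (c_k = 0 for k > q),
using gamma(-m) = gamma(m).
Pure AR (q = 0): c_0 = sigma^2 = 1, c_k = 0 for k >= 1.
Equations for k = 0 and k = 1 (AR order 1):
  gamma(0) = phi_1 gamma(1) + c_0
  gamma(1) = phi_1 gamma(0) + c_1
Substituting the second into the first: gamma(0) (1 - phi_1^2) = c_0 + phi_1 c_1, so
  gamma(0) = c_0 / (1 - phi_1^2) = 1 / (1 - (-0.624)^2) = 1 / 0.610624 = 1.637669.
  gamma(1) = phi_1 gamma(0) = (-0.624)(1.637669) = -1.021905.
Therefore gamma(1) = -1.0219 (to 4 decimal places).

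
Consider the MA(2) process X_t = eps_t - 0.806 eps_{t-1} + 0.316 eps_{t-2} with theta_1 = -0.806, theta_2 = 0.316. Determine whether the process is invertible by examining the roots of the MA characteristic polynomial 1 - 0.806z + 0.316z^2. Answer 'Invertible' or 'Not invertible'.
\text{Invertible}

The MA(q) characteristic polynomial is P(z) = 1 - 0.806z + 0.316z^2.
Invertibility requires all roots to lie outside the unit circle, i.e. |z| > 1 for every root.
Set 1 + (-0.806) z + (0.316) z^2 = 0, i.e. a z^2 + b z + c = 0 with a = 0.316, b = -0.806, c = 1.
Discriminant D = b^2 - 4ac = (-0.806)^2 - 4*(0.316)*1 = 0.649636 - (1.264) = -0.614364.
D < 0, so the roots are the complex-conjugate pair z = (-b +/- i sqrt(-D)) / (2a) = 1.2753 +/- 1.2402i.
For a conjugate pair |z|^2 = z * conj(z) = (product of roots) = c/a = 1/(0.316) = 3.164557, so |z| = sqrt(3.164557) = 1.7789 for both roots.
Moduli of all roots: 1.7789, 1.7789.
All moduli strictly greater than 1? Yes.
Verdict: Invertible.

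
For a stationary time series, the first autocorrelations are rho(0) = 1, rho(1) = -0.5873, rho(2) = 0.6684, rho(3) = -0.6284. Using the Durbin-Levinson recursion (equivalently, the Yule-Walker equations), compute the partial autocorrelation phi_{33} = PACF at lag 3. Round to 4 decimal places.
\phi_{33} = -0.2820

The PACF at lag k is phi_{kk}, the last component of the solution
to the Yule-Walker system G_k phi = r_k where
  (G_k)_{ij} = rho(|i - j|), (r_k)_i = rho(i), i,j = 1..k.
Equivalently, Durbin-Levinson gives phi_{kk} iteratively:
  phi_{11} = rho(1)
  phi_{kk} = [rho(k) - sum_{j=1..k-1} phi_{k-1,j} rho(k-j)]
            / [1 - sum_{j=1..k-1} phi_{k-1,j} rho(j)],
  phi_{k,j} = phi_{k-1,j} - phi_{kk} phi_{k-1,k-j},  j = 1..k-1.
Step k = 1:
  phi_11 = rho(1) = -0.5873.
Step k = 2:
  phi_22 = [rho(2) - phi_11 rho(1)] / [1 - phi_11 rho(1)] = [0.6684 - (-0.5873)(-0.5873)] / [1 - (-0.5873)(-0.5873)]
         = 0.32347871 / 0.65507871 = 0.493801.
  Update: phi_21 = phi_11 - phi_22 phi_11 = -0.5873 - (0.493801)(-0.5873) = -0.297291.
Step k = 3:
  phi_33 = [rho(3) - phi_21 rho(2) - phi_22 rho(1)] / [1 - phi_21 rho(1) - phi_22 rho(2)]
    numerator   = -0.6284 - (-0.297291)(0.6684) - (0.493801)(-0.5873) = -0.13968153
    denominator = 1 - (-0.297291)(-0.5873) - (0.493801)(0.6684) = 0.49534451
  phi_33 = -0.13968153 / 0.49534451 = -0.282.
Therefore phi_{33} = -0.2820.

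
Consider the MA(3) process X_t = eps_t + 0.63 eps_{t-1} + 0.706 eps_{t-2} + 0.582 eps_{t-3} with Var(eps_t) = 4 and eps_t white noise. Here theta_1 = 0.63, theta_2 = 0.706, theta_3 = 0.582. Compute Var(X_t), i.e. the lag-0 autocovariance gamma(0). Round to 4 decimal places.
\gamma(0) = 8.9362

For an MA(q) process X_t = eps_t + sum_i theta_i eps_{t-i} with
Var(eps_t) = sigma^2, the variance is
  gamma(0) = sigma^2 * (1 + sum_i theta_i^2).
  sum_i theta_i^2 = (0.63)^2 + (0.706)^2 + (0.582)^2 = 0.3969 + 0.498436 + 0.338724 = 1.23406.
  gamma(0) = 4 * (1 + 1.23406) = 4 * 2.23406 = 8.93624, which rounds to 8.9362.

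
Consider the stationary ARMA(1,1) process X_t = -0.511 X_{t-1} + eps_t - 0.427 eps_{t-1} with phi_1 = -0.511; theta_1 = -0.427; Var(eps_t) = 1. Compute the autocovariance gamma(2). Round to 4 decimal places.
\gamma(2) = 0.7903

Multiply the model equation by X_{t-k} and take expectations. With theta_0 = psi_0 = 1 and psi_j the MA(infinity) weights, this gives
  gamma(k) - sum_i phi_i gamma(k-i) = c_k,
  c_k = sigma^2 * sum_{j=k..q} theta_j psi_{j-k}   (c_k = 0 for k > q),
using gamma(-m) = gamma(m).
psi-weights needed (psi_j = theta_j + sum_i phi_i psi_{j-i}):
  psi_1 = theta_1 + phi_1 = -0.427 + (-0.511) = -0.938
Right-hand sides:
  c_0 = sigma^2 (1 + theta_1 psi_1) = 1 * (1 + (-0.427)(-0.938)) = 1 * 1.400526 = 1.400526
  c_1 = sigma^2 theta_1 = 1 * (-0.427) = -0.427
  c_2 = 0
Equations for k = 0 and k = 1 (AR order 1):
  gamma(0) = phi_1 gamma(1) + c_0
  gamma(1) = phi_1 gamma(0) + c_1
Substituting the second into the first: gamma(0) (1 - phi_1^2) = c_0 + phi_1 c_1, so
  gamma(0) = (c_0 + phi_1 c_1) / (1 - phi_1^2) = (1.400526 + (-0.511)(-0.427)) / (1 - (-0.511)^2) = 1.618723 / 0.738879 = 2.190782.
  gamma(1) = phi_1 gamma(0) + c_1 = (-0.511)(2.190782) + (-0.427) = -1.54649.
For k = 2 (> q): gamma(2) = phi_1 gamma(1) = (-0.511)(-1.54649) = 0.790256.
Therefore gamma(2) = 0.7903 (to 4 decimal places).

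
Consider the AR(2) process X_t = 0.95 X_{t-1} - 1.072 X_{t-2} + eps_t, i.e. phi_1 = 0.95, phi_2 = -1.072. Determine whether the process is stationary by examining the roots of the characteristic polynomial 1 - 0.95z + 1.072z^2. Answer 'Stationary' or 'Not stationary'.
\text{Not stationary}

The AR(p) characteristic polynomial is P(z) = 1 - 0.95z + 1.072z^2.
Stationarity requires all roots to lie outside the unit circle, i.e. |z| > 1 for every root.
Set 1 + (-0.95) z + (1.072) z^2 = 0, i.e. a z^2 + b z + c = 0 with a = 1.072, b = -0.95, c = 1.
Discriminant D = b^2 - 4ac = (-0.95)^2 - 4*(1.072)*1 = 0.9025 - (4.288) = -3.3855.
D < 0, so the roots are the complex-conjugate pair z = (-b +/- i sqrt(-D)) / (2a) = 0.4431 +/- 0.8582i.
For a conjugate pair |z|^2 = z * conj(z) = (product of roots) = c/a = 1/(1.072) = 0.932836, so |z| = sqrt(0.932836) = 0.9658 for both roots.
Moduli of all roots: 0.9658, 0.9658.
All moduli strictly greater than 1? No.
Verdict: Not stationary.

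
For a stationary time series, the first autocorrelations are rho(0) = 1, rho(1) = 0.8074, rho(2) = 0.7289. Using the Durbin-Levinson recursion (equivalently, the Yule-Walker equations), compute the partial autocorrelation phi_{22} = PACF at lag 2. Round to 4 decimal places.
\phi_{22} = 0.2212

The PACF at lag k is phi_{kk}, the last component of the solution
to the Yule-Walker system G_k phi = r_k where
  (G_k)_{ij} = rho(|i - j|), (r_k)_i = rho(i), i,j = 1..k.
Equivalently, Durbin-Levinson gives phi_{kk} iteratively:
  phi_{11} = rho(1)
  phi_{kk} = [rho(k) - sum_{j=1..k-1} phi_{k-1,j} rho(k-j)]
            / [1 - sum_{j=1..k-1} phi_{k-1,j} rho(j)],
  phi_{k,j} = phi_{k-1,j} - phi_{kk} phi_{k-1,k-j},  j = 1..k-1.
Step k = 1:
  phi_11 = rho(1) = 0.8074.
Step k = 2:
  phi_22 = [rho(2) - phi_11 rho(1)] / [1 - phi_11 rho(1)] = [0.7289 - (0.8074)(0.8074)] / [1 - (0.8074)(0.8074)]
         = 0.07700524 / 0.34810524 = 0.2212.
Therefore phi_{22} = 0.2212.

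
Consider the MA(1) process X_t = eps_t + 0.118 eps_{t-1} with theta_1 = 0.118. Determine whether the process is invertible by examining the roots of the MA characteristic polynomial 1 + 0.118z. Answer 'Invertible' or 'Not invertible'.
\text{Invertible}

The MA(q) characteristic polynomial is P(z) = 1 + 0.118z.
Invertibility requires all roots to lie outside the unit circle, i.e. |z| > 1 for every root.
This is linear in z: 1 + (0.118) z = 0  =>  z = -1/(0.118) = -8.474576,  |z| = 8.474576.
Moduli of all roots: 8.4746.
All moduli strictly greater than 1? Yes.
Verdict: Invertible.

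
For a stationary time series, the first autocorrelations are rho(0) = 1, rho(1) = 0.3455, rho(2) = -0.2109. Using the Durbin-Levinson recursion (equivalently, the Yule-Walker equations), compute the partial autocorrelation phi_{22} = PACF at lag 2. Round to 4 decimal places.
\phi_{22} = -0.3750

The PACF at lag k is phi_{kk}, the last component of the solution
to the Yule-Walker system G_k phi = r_k where
  (G_k)_{ij} = rho(|i - j|), (r_k)_i = rho(i), i,j = 1..k.
Equivalently, Durbin-Levinson gives phi_{kk} iteratively:
  phi_{11} = rho(1)
  phi_{kk} = [rho(k) - sum_{j=1..k-1} phi_{k-1,j} rho(k-j)]
            / [1 - sum_{j=1..k-1} phi_{k-1,j} rho(j)],
  phi_{k,j} = phi_{k-1,j} - phi_{kk} phi_{k-1,k-j},  j = 1..k-1.
Step k = 1:
  phi_11 = rho(1) = 0.3455.
Step k = 2:
  phi_22 = [rho(2) - phi_11 rho(1)] / [1 - phi_11 rho(1)] = [-0.2109 - (0.3455)(0.3455)] / [1 - (0.3455)(0.3455)]
         = -0.33027025 / 0.88062975 = -0.375.
Therefore phi_{22} = -0.3750.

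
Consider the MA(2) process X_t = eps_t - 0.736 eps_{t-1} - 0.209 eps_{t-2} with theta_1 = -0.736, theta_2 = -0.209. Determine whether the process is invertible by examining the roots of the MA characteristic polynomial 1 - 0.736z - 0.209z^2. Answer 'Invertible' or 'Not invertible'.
\text{Invertible}

The MA(q) characteristic polynomial is P(z) = 1 - 0.736z - 0.209z^2.
Invertibility requires all roots to lie outside the unit circle, i.e. |z| > 1 for every root.
Set 1 + (-0.736) z + (-0.209) z^2 = 0, i.e. a z^2 + b z + c = 0 with a = -0.209, b = -0.736, c = 1.
Discriminant D = b^2 - 4ac = (-0.736)^2 - 4*(-0.209)*1 = 0.541696 - (-0.836) = 1.377696.
D >= 0, so the roots are real: z = (-b +/- sqrt(D)) / (2a) = (0.736 +/- 1.173753) / (-0.418).
  z_1 = (0.736 + 1.173753) / (-0.418) = -4.5688,   |z_1| = 4.5688.
  z_2 = (0.736 - 1.173753) / (-0.418) = 1.0473,   |z_2| = 1.0473.
Moduli of all roots: 4.5688, 1.0473.
All moduli strictly greater than 1? Yes.
Verdict: Invertible.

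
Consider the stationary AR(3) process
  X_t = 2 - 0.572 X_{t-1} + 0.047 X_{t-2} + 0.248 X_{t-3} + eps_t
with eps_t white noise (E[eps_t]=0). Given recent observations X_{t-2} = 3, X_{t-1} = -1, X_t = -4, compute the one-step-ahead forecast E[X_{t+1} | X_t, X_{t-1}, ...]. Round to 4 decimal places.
E[X_{t+1} \mid \mathcal F_t] = 4.9850

For an AR(p) model X_t = c + sum_i phi_i X_{t-i} + eps_t, the
one-step-ahead conditional mean is
  E[X_{t+1} | X_t, ...] = c + sum_i phi_i X_{t+1-i}.
Substitute known values:
  E[X_{t+1} | ...] = 2 + (-0.572) * (-4) + (0.047) * (-1) + (0.248) * (3)
                   = 4.9850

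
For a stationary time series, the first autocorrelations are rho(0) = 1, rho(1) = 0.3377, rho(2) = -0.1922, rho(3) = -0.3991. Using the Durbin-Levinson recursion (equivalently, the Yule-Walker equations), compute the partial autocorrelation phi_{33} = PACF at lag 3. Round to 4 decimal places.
\phi_{33} = -0.2500

The PACF at lag k is phi_{kk}, the last component of the solution
to the Yule-Walker system G_k phi = r_k where
  (G_k)_{ij} = rho(|i - j|), (r_k)_i = rho(i), i,j = 1..k.
Equivalently, Durbin-Levinson gives phi_{kk} iteratively:
  phi_{11} = rho(1)
  phi_{kk} = [rho(k) - sum_{j=1..k-1} phi_{k-1,j} rho(k-j)]
            / [1 - sum_{j=1..k-1} phi_{k-1,j} rho(j)],
  phi_{k,j} = phi_{k-1,j} - phi_{kk} phi_{k-1,k-j},  j = 1..k-1.
Step k = 1:
  phi_11 = rho(1) = 0.3377.
Step k = 2:
  phi_22 = [rho(2) - phi_11 rho(1)] / [1 - phi_11 rho(1)] = [-0.1922 - (0.3377)(0.3377)] / [1 - (0.3377)(0.3377)]
         = -0.30624129 / 0.88595871 = -0.345661.
  Update: phi_21 = phi_11 - phi_22 phi_11 = 0.3377 - (-0.345661)(0.3377) = 0.45443.
Step k = 3:
  phi_33 = [rho(3) - phi_21 rho(2) - phi_22 rho(1)] / [1 - phi_21 rho(1) - phi_22 rho(2)]
    numerator   = -0.3991 - (0.45443)(-0.1922) - (-0.345661)(0.3377) = -0.19502893
    denominator = 1 - (0.45443)(0.3377) - (-0.345661)(-0.1922) = 0.78010307
  phi_33 = -0.19502893 / 0.78010307 = -0.25.
Therefore phi_{33} = -0.2500.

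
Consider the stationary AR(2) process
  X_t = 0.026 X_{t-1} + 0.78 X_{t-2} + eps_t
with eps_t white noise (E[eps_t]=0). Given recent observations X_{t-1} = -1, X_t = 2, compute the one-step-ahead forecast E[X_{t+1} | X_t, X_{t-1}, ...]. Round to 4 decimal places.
E[X_{t+1} \mid \mathcal F_t] = -0.7280

For an AR(p) model X_t = c + sum_i phi_i X_{t-i} + eps_t, the
one-step-ahead conditional mean is
  E[X_{t+1} | X_t, ...] = c + sum_i phi_i X_{t+1-i}.
Substitute known values:
  E[X_{t+1} | ...] = (0.026) * (2) + (0.78) * (-1)
                   = -0.7280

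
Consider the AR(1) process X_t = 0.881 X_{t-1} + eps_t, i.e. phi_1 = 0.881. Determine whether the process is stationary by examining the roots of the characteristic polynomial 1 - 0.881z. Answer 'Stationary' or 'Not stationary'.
\text{Stationary}

The AR(p) characteristic polynomial is P(z) = 1 - 0.881z.
Stationarity requires all roots to lie outside the unit circle, i.e. |z| > 1 for every root.
This is linear in z: 1 + (-0.881) z = 0  =>  z = -1/(-0.881) = 1.135074,  |z| = 1.135074.
Moduli of all roots: 1.1351.
All moduli strictly greater than 1? Yes.
Verdict: Stationary.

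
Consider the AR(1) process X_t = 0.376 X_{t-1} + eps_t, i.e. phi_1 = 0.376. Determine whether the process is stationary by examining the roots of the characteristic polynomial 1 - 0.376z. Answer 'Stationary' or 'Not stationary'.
\text{Stationary}

The AR(p) characteristic polynomial is P(z) = 1 - 0.376z.
Stationarity requires all roots to lie outside the unit circle, i.e. |z| > 1 for every root.
This is linear in z: 1 + (-0.376) z = 0  =>  z = -1/(-0.376) = 2.659574,  |z| = 2.659574.
Moduli of all roots: 2.6596.
All moduli strictly greater than 1? Yes.
Verdict: Stationary.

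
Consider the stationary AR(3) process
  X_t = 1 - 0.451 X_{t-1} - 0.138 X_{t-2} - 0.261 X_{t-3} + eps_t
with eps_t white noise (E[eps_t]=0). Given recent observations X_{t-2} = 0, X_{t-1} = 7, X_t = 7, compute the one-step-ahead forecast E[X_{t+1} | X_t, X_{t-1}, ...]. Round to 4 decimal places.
E[X_{t+1} \mid \mathcal F_t] = -3.1230

For an AR(p) model X_t = c + sum_i phi_i X_{t-i} + eps_t, the
one-step-ahead conditional mean is
  E[X_{t+1} | X_t, ...] = c + sum_i phi_i X_{t+1-i}.
Substitute known values:
  E[X_{t+1} | ...] = 1 + (-0.451) * (7) + (-0.138) * (7) + (-0.261) * (0)
                   = -3.1230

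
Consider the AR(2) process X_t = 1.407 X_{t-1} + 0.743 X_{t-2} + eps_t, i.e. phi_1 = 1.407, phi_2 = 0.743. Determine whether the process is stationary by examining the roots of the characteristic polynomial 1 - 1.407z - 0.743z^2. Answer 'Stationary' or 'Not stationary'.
\text{Not stationary}

The AR(p) characteristic polynomial is P(z) = 1 - 1.407z - 0.743z^2.
Stationarity requires all roots to lie outside the unit circle, i.e. |z| > 1 for every root.
Set 1 + (-1.407) z + (-0.743) z^2 = 0, i.e. a z^2 + b z + c = 0 with a = -0.743, b = -1.407, c = 1.
Discriminant D = b^2 - 4ac = (-1.407)^2 - 4*(-0.743)*1 = 1.979649 - (-2.972) = 4.951649.
D >= 0, so the roots are real: z = (-b +/- sqrt(D)) / (2a) = (1.407 +/- 2.22523) / (-1.486).
  z_1 = (1.407 + 2.22523) / (-1.486) = -2.4443,   |z_1| = 2.4443.
  z_2 = (1.407 - 2.22523) / (-1.486) = 0.5506,   |z_2| = 0.5506.
Moduli of all roots: 2.4443, 0.5506.
All moduli strictly greater than 1? No.
Verdict: Not stationary.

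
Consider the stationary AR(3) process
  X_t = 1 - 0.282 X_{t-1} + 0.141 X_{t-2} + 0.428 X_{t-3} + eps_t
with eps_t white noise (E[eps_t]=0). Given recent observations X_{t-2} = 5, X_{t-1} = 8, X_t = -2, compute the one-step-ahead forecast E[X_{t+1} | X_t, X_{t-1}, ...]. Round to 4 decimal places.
E[X_{t+1} \mid \mathcal F_t] = 4.8320

For an AR(p) model X_t = c + sum_i phi_i X_{t-i} + eps_t, the
one-step-ahead conditional mean is
  E[X_{t+1} | X_t, ...] = c + sum_i phi_i X_{t+1-i}.
Substitute known values:
  E[X_{t+1} | ...] = 1 + (-0.282) * (-2) + (0.141) * (8) + (0.428) * (5)
                   = 4.8320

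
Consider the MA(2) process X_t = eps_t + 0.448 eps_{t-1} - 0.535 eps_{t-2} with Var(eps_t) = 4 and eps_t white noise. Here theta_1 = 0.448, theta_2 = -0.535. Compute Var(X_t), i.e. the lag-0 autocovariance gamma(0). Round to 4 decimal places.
\gamma(0) = 5.9477

For an MA(q) process X_t = eps_t + sum_i theta_i eps_{t-i} with
Var(eps_t) = sigma^2, the variance is
  gamma(0) = sigma^2 * (1 + sum_i theta_i^2).
  sum_i theta_i^2 = (0.448)^2 + (-0.535)^2 = 0.200704 + 0.286225 = 0.486929.
  gamma(0) = 4 * (1 + 0.486929) = 4 * 1.486929 = 5.947716, which rounds to 5.9477.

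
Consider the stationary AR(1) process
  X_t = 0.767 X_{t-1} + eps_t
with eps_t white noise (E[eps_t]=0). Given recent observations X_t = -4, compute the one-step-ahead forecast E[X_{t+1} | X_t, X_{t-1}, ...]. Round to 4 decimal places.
E[X_{t+1} \mid \mathcal F_t] = -3.0680

For an AR(p) model X_t = c + sum_i phi_i X_{t-i} + eps_t, the
one-step-ahead conditional mean is
  E[X_{t+1} | X_t, ...] = c + sum_i phi_i X_{t+1-i}.
Substitute known values:
  E[X_{t+1} | ...] = (0.767) * (-4)
                   = -3.0680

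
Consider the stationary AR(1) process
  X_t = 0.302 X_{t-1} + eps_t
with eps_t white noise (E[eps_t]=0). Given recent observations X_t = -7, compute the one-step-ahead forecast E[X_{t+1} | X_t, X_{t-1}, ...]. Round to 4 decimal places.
E[X_{t+1} \mid \mathcal F_t] = -2.1140

For an AR(p) model X_t = c + sum_i phi_i X_{t-i} + eps_t, the
one-step-ahead conditional mean is
  E[X_{t+1} | X_t, ...] = c + sum_i phi_i X_{t+1-i}.
Substitute known values:
  E[X_{t+1} | ...] = (0.302) * (-7)
                   = -2.1140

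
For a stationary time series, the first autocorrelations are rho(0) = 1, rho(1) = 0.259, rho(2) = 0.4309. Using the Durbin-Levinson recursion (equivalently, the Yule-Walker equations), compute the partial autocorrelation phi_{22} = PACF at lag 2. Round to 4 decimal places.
\phi_{22} = 0.3900

The PACF at lag k is phi_{kk}, the last component of the solution
to the Yule-Walker system G_k phi = r_k where
  (G_k)_{ij} = rho(|i - j|), (r_k)_i = rho(i), i,j = 1..k.
Equivalently, Durbin-Levinson gives phi_{kk} iteratively:
  phi_{11} = rho(1)
  phi_{kk} = [rho(k) - sum_{j=1..k-1} phi_{k-1,j} rho(k-j)]
            / [1 - sum_{j=1..k-1} phi_{k-1,j} rho(j)],
  phi_{k,j} = phi_{k-1,j} - phi_{kk} phi_{k-1,k-j},  j = 1..k-1.
Step k = 1:
  phi_11 = rho(1) = 0.259.
Step k = 2:
  phi_22 = [rho(2) - phi_11 rho(1)] / [1 - phi_11 rho(1)] = [0.4309 - (0.259)(0.259)] / [1 - (0.259)(0.259)]
         = 0.363819 / 0.932919 = 0.39.
Therefore phi_{22} = 0.3900.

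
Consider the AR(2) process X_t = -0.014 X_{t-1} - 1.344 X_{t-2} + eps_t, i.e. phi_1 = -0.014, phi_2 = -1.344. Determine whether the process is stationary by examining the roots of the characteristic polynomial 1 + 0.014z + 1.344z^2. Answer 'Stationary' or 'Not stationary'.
\text{Not stationary}

The AR(p) characteristic polynomial is P(z) = 1 + 0.014z + 1.344z^2.
Stationarity requires all roots to lie outside the unit circle, i.e. |z| > 1 for every root.
Set 1 + (0.014) z + (1.344) z^2 = 0, i.e. a z^2 + b z + c = 0 with a = 1.344, b = 0.014, c = 1.
Discriminant D = b^2 - 4ac = (0.014)^2 - 4*(1.344)*1 = 0.000196 - (5.376) = -5.375804.
D < 0, so the roots are the complex-conjugate pair z = (-b +/- i sqrt(-D)) / (2a) = -0.0052 +/- 0.8626i.
For a conjugate pair |z|^2 = z * conj(z) = (product of roots) = c/a = 1/(1.344) = 0.744048, so |z| = sqrt(0.744048) = 0.8626 for both roots.
Moduli of all roots: 0.8626, 0.8626.
All moduli strictly greater than 1? No.
Verdict: Not stationary.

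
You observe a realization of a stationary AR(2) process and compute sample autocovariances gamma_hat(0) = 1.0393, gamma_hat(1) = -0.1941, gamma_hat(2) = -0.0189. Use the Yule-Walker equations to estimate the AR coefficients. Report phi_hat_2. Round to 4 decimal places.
\hat\phi_{2} = -0.0550

The Yule-Walker equations for an AR(p) process read, in matrix form,
  Gamma_p phi = r_p,   with   (Gamma_p)_{ij} = gamma(|i - j|),
                       (r_p)_i = gamma(i),   i,j = 1..p.
Substitute the sample gammas (Toeplitz matrix and right-hand side of size 2):
  Gamma_p = [[1.0393, -0.1941], [-0.1941, 1.0393]]
  r_p     = [-0.1941, -0.0189]
Written out:
  1.0393 phi_1 - 0.1941 phi_2 = -0.1941
  -0.1941 phi_1 + 1.0393 phi_2 = -0.0189
Solve by Cramer's rule:
  det = gamma(0)^2 - gamma(1)^2 = (1.0393)^2 - (-0.1941)^2 = 1.08014449 - 0.03767481 = 1.04246968
  phi_hat_1 = [gamma(1) gamma(0) - gamma(1) gamma(2)] / det = [(-0.1941)(1.0393) - (-0.1941)(-0.0189)] / 1.04246968 = -0.20539662 / 1.04246968 = -0.197
  phi_hat_2 = [gamma(0) gamma(2) - gamma(1)^2] / det = [(1.0393)(-0.0189) - (-0.1941)^2] / 1.04246968 = -0.05731758 / 1.04246968 = -0.055
So phi_hat = [-0.1970, -0.0550].
Therefore phi_hat_2 = -0.0550.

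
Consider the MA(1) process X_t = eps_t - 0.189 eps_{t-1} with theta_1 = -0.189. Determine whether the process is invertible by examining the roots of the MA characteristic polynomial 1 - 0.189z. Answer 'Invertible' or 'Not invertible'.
\text{Invertible}

The MA(q) characteristic polynomial is P(z) = 1 - 0.189z.
Invertibility requires all roots to lie outside the unit circle, i.e. |z| > 1 for every root.
This is linear in z: 1 + (-0.189) z = 0  =>  z = -1/(-0.189) = 5.291005,  |z| = 5.291005.
Moduli of all roots: 5.2910.
All moduli strictly greater than 1? Yes.
Verdict: Invertible.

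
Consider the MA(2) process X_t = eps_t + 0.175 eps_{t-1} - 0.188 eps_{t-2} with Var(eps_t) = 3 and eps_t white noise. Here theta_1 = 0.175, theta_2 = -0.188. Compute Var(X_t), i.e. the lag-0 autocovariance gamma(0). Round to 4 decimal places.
\gamma(0) = 3.1979

For an MA(q) process X_t = eps_t + sum_i theta_i eps_{t-i} with
Var(eps_t) = sigma^2, the variance is
  gamma(0) = sigma^2 * (1 + sum_i theta_i^2).
  sum_i theta_i^2 = (0.175)^2 + (-0.188)^2 = 0.030625 + 0.035344 = 0.065969.
  gamma(0) = 3 * (1 + 0.065969) = 3 * 1.065969 = 3.197907, which rounds to 3.1979.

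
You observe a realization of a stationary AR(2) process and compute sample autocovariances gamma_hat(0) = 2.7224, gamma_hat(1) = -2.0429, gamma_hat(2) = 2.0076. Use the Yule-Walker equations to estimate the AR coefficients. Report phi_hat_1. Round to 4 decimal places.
\hat\phi_{1} = -0.4510

The Yule-Walker equations for an AR(p) process read, in matrix form,
  Gamma_p phi = r_p,   with   (Gamma_p)_{ij} = gamma(|i - j|),
                       (r_p)_i = gamma(i),   i,j = 1..p.
Substitute the sample gammas (Toeplitz matrix and right-hand side of size 2):
  Gamma_p = [[2.7224, -2.0429], [-2.0429, 2.7224]]
  r_p     = [-2.0429, 2.0076]
Written out:
  2.7224 phi_1 - 2.0429 phi_2 = -2.0429
  -2.0429 phi_1 + 2.7224 phi_2 = 2.0076
Solve by Cramer's rule:
  det = gamma(0)^2 - gamma(1)^2 = (2.7224)^2 - (-2.0429)^2 = 7.41146176 - 4.17344041 = 3.23802135
  phi_hat_1 = [gamma(1) gamma(0) - gamma(1) gamma(2)] / det = [(-2.0429)(2.7224) - (-2.0429)(2.0076)] / 3.23802135 = -1.46026492 / 3.23802135 = -0.451
  phi_hat_2 = [gamma(0) gamma(2) - gamma(1)^2] / det = [(2.7224)(2.0076) - (-2.0429)^2] / 3.23802135 = 1.29204983 / 3.23802135 = 0.399
So phi_hat = [-0.4510, 0.3990].
Therefore phi_hat_1 = -0.4510.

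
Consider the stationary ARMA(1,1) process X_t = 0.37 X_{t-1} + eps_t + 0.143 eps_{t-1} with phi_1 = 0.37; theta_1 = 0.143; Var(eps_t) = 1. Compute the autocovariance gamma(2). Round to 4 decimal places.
\gamma(2) = 0.2316

Multiply the model equation by X_{t-k} and take expectations. With theta_0 = psi_0 = 1 and psi_j the MA(infinity) weights, this gives
  gamma(k) - sum_i phi_i gamma(k-i) = c_k,
  c_k = sigma^2 * sum_{j=k..q} theta_j psi_{j-k}   (c_k = 0 for k > q),
using gamma(-m) = gamma(m).
psi-weights needed (psi_j = theta_j + sum_i phi_i psi_{j-i}):
  psi_1 = theta_1 + phi_1 = 0.143 + (0.37) = 0.513
Right-hand sides:
  c_0 = sigma^2 (1 + theta_1 psi_1) = 1 * (1 + (0.143)(0.513)) = 1 * 1.073359 = 1.073359
  c_1 = sigma^2 theta_1 = 1 * (0.143) = 0.143
  c_2 = 0
Equations for k = 0 and k = 1 (AR order 1):
  gamma(0) = phi_1 gamma(1) + c_0
  gamma(1) = phi_1 gamma(0) + c_1
Substituting the second into the first: gamma(0) (1 - phi_1^2) = c_0 + phi_1 c_1, so
  gamma(0) = (c_0 + phi_1 c_1) / (1 - phi_1^2) = (1.073359 + (0.37)(0.143)) / (1 - (0.37)^2) = 1.126269 / 0.8631 = 1.304911.
  gamma(1) = phi_1 gamma(0) + c_1 = (0.37)(1.304911) + (0.143) = 0.625817.
For k = 2 (> q): gamma(2) = phi_1 gamma(1) = (0.37)(0.625817) = 0.231552.
Therefore gamma(2) = 0.2316 (to 4 decimal places).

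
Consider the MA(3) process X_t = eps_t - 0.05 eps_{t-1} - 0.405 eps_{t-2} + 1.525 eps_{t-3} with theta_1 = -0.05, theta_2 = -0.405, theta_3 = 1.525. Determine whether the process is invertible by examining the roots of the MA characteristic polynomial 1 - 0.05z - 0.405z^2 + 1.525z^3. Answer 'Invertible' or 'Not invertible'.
\text{Not invertible}

The MA(q) characteristic polynomial is P(z) = 1 - 0.05z - 0.405z^2 + 1.525z^3.
Invertibility requires all roots to lie outside the unit circle, i.e. |z| > 1 for every root.
Degree 3: look for a simple real root z0 first, then factor out (1 - z/z0) and solve the remaining quadratic.
Testing z0 = -0.8: P(-0.8) = 1 + (-0.05)(-0.8) + (-0.405)(-0.8)^2 + (1.525)(-0.8)^3
  = 1 + (0.04) + (-0.2592) + (-0.7808) = 0.  So z_0 = -0.8 is a root, |z_0| = 0.8.
Divide out the factor (1 + 1.25 z) = (1 - z/z0) (since 1/z0 = -1.25):
  P(z) = (1 + 1.25 z)(1 + (-1.3) z + (1.22) z^2)
  [check: z-coef -1.3 - (-1.25) = -0.05; z^2-coef 1.22 - (-1.25)(-1.3) = -0.405; z^3-coef -(-1.25)(1.22) = 1.525.]
Remaining roots from the quadratic factor 1 + (-1.3) z + (1.22) z^2:
  Set 1 + (-1.3) z + (1.22) z^2 = 0, i.e. a z^2 + b z + c = 0 with a = 1.22, b = -1.3, c = 1.
  Discriminant D = b^2 - 4ac = (-1.3)^2 - 4*(1.22)*1 = 1.69 - (4.88) = -3.19.
  D < 0, so the roots are the complex-conjugate pair z = (-b +/- i sqrt(-D)) / (2a) = 0.5328 +/- 0.732i.
  For a conjugate pair |z|^2 = z * conj(z) = (product of roots) = c/a = 1/(1.22) = 0.819672, so |z| = sqrt(0.819672) = 0.9054 for both roots.
Moduli of all roots: 0.8000, 0.9054, 0.9054.
All moduli strictly greater than 1? No.
Verdict: Not invertible.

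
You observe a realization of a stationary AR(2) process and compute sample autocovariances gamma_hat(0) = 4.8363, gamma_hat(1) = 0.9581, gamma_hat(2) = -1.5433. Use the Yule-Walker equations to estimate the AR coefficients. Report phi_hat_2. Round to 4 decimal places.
\hat\phi_{2} = -0.3730

The Yule-Walker equations for an AR(p) process read, in matrix form,
  Gamma_p phi = r_p,   with   (Gamma_p)_{ij} = gamma(|i - j|),
                       (r_p)_i = gamma(i),   i,j = 1..p.
Substitute the sample gammas (Toeplitz matrix and right-hand side of size 2):
  Gamma_p = [[4.8363, 0.9581], [0.9581, 4.8363]]
  r_p     = [0.9581, -1.5433]
Written out:
  4.8363 phi_1 + 0.9581 phi_2 = 0.9581
  0.9581 phi_1 + 4.8363 phi_2 = -1.5433
Solve by Cramer's rule:
  det = gamma(0)^2 - gamma(1)^2 = (4.8363)^2 - (0.9581)^2 = 23.38979769 - 0.91795561 = 22.47184208
  phi_hat_1 = [gamma(1) gamma(0) - gamma(1) gamma(2)] / det = [(0.9581)(4.8363) - (0.9581)(-1.5433)] / 22.47184208 = 6.11229476 / 22.47184208 = 0.272
  phi_hat_2 = [gamma(0) gamma(2) - gamma(1)^2] / det = [(4.8363)(-1.5433) - (0.9581)^2] / 22.47184208 = -8.3818174 / 22.47184208 = -0.373
So phi_hat = [0.2720, -0.3730].
Therefore phi_hat_2 = -0.3730.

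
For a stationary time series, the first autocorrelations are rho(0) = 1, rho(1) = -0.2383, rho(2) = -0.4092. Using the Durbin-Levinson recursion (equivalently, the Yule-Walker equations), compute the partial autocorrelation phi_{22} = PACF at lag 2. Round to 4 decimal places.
\phi_{22} = -0.4940

The PACF at lag k is phi_{kk}, the last component of the solution
to the Yule-Walker system G_k phi = r_k where
  (G_k)_{ij} = rho(|i - j|), (r_k)_i = rho(i), i,j = 1..k.
Equivalently, Durbin-Levinson gives phi_{kk} iteratively:
  phi_{11} = rho(1)
  phi_{kk} = [rho(k) - sum_{j=1..k-1} phi_{k-1,j} rho(k-j)]
            / [1 - sum_{j=1..k-1} phi_{k-1,j} rho(j)],
  phi_{k,j} = phi_{k-1,j} - phi_{kk} phi_{k-1,k-j},  j = 1..k-1.
Step k = 1:
  phi_11 = rho(1) = -0.2383.
Step k = 2:
  phi_22 = [rho(2) - phi_11 rho(1)] / [1 - phi_11 rho(1)] = [-0.4092 - (-0.2383)(-0.2383)] / [1 - (-0.2383)(-0.2383)]
         = -0.46598689 / 0.94321311 = -0.494.
Therefore phi_{22} = -0.4940.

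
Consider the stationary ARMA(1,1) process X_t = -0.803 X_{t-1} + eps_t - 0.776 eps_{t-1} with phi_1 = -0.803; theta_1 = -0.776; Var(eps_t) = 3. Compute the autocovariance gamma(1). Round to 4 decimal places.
\gamma(1) = -21.6468

Multiply the model equation by X_{t-k} and take expectations. With theta_0 = psi_0 = 1 and psi_j the MA(infinity) weights, this gives
  gamma(k) - sum_i phi_i gamma(k-i) = c_k,
  c_k = sigma^2 * sum_{j=k..q} theta_j psi_{j-k}   (c_k = 0 for k > q),
using gamma(-m) = gamma(m).
psi-weights needed (psi_j = theta_j + sum_i phi_i psi_{j-i}):
  psi_1 = theta_1 + phi_1 = -0.776 + (-0.803) = -1.579
Right-hand sides:
  c_0 = sigma^2 (1 + theta_1 psi_1) = 3 * (1 + (-0.776)(-1.579)) = 3 * 2.225304 = 6.675912
  c_1 = sigma^2 theta_1 = 3 * (-0.776) = -2.328
  c_2 = 0
Equations for k = 0 and k = 1 (AR order 1):
  gamma(0) = phi_1 gamma(1) + c_0
  gamma(1) = phi_1 gamma(0) + c_1
Substituting the second into the first: gamma(0) (1 - phi_1^2) = c_0 + phi_1 c_1, so
  gamma(0) = (c_0 + phi_1 c_1) / (1 - phi_1^2) = (6.675912 + (-0.803)(-2.328)) / (1 - (-0.803)^2) = 8.545296 / 0.355191 = 24.058312.
  gamma(1) = phi_1 gamma(0) + c_1 = (-0.803)(24.058312) + (-2.328) = -21.646825.
Therefore gamma(1) = -21.6468 (to 4 decimal places).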